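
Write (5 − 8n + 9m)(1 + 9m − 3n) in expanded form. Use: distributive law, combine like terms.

5 + 54m − 23n − 99mn + 24n^2 + 81m^2

(5 − 8n + 9m)(1 + 9m − 3n)
= 5 + 45m − 15n − 8n − 72mn + 24n^2 + 9m + 81m^2 − 27mn    [distributive law]
= 5 + 54m − 23n − 99mn + 24n^2 + 81m^2    [combine like terms]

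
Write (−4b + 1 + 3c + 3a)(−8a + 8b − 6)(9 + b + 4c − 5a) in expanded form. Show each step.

(−4b + 1 + 3c + 3a)(−8a + 8b − 6)(9 + b + 4c − 5a)
= (32ab − 32b^2 + 24b − 8a + 8b − 6 − 24ac + 24bc − 18c − 24a^2 + 24ab − 18a)(9 + b + 4c − 5a)    [distributive law]
= (56ab − 32b^2 + 32b − 26a − 6 − 24ac + 24bc − 18c − 24a^2)(9 + b + 4c − 5a)    [combine like terms]
= 504ab + 56ab^2 + 224abc − 280a^2b − 288b^2 − 32b^3 − 128b^2c + 160ab^2 + 288b + 32b^2 + 128bc − 160ab − 234a − 26ab − 104ac + 130a^2 − 54 − 6b − 24c + 30a − 216ac − 24abc − 96ac^2 + 120a^2c + 216bc + 24b^2c + 96bc^2 − 120abc − 162c − 18bc − 72c^2 + 90ac − 216a^2 − 24a^2b − 96a^2c + 120a^3    [distributive law]
= 318ab + 216ab^2 + 80abc − 304a^2b − 256b^2 − 32b^3 − 104b^2c + 282b + 326bc − 204a − 230ac − 86a^2 − 54 − 186c − 96ac^2 + 24a^2c + 96bc^2 − 72c^2 + 120a^3    [combine like terms]

318ab + 216ab^2 + 80abc − 304a^2b − 256b^2 − 32b^3 − 104b^2c + 282b + 326bc − 204a − 230ac − 86a^2 − 54 − 186c − 96ac^2 + 24a^2c + 96bc^2 − 72c^2 + 120a^3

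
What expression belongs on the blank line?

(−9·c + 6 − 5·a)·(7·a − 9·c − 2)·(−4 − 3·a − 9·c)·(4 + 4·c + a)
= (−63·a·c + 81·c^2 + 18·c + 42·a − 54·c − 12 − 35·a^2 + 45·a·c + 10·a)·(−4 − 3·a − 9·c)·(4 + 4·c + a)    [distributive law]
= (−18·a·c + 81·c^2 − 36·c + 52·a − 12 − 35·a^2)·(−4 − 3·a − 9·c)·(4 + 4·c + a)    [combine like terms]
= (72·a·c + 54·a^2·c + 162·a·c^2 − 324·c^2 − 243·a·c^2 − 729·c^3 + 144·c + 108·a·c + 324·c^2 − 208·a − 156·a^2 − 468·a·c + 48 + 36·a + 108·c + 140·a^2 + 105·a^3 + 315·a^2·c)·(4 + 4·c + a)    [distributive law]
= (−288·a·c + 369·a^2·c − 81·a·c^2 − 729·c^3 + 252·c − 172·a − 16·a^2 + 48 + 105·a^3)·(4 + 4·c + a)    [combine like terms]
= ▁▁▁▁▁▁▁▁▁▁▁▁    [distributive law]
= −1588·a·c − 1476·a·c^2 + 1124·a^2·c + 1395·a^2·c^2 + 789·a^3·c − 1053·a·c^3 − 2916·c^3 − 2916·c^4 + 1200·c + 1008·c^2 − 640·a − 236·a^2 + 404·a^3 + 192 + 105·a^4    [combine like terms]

By distributive law:

−1152·a·c − 1152·a·c^2 − 288·a^2·c + 1476·a^2·c + 1476·a^2·c^2 + 369·a^3·c − 324·a·c^2 − 324·a·c^3 − 81·a^2·c^2 − 2916·c^3 − 2916·c^4 − 729·a·c^3 + 1008·c + 1008·c^2 + 252·a·c − 688·a − 688·a·c − 172·a^2 − 64·a^2 − 64·a^2·c − 16·a^3 + 192 + 192·c + 48·a + 420·a^3 + 420·a^3·c + 105·a^4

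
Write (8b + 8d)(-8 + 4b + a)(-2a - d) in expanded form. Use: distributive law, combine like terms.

(8b + 8d)(-8 + 4b + a)(-2a - d)
= (-64b + 32b² + 8ab - 64d + 32bd + 8ad)(-2a - d)    [distributive law]
= 128ab + 64bd - 64ab² - 32b²d - 16a²b - 8abd + 128ad + 64d² - 64abd - 32bd² - 16a²d - 8ad²    [distributive law]
= 128ab + 64bd - 64ab² - 32b²d - 16a²b - 72abd + 128ad + 64d² - 32bd² - 16a²d - 8ad²    [combine like terms]

128ab + 64bd - 64ab² - 32b²d - 16a²b - 72abd + 128ad + 64d² - 32bd² - 16a²d - 8ad²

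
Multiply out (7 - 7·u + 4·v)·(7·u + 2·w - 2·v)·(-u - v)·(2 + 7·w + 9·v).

(7 - 7·u + 4·v)·(7·u + 2·w - 2·v)·(-u - v)·(2 + 7·w + 9·v)
= (49·u + 14·w - 14·v - 49·u^2 - 14·u·w + 14·u·v + 28·u·v + 8·v·w - 8·v^2)·(-u - v)·(2 + 7·w + 9·v)    [distributive law]
= (49·u + 14·w - 14·v - 49·u^2 - 14·u·w + 42·u·v + 8·v·w - 8·v^2)·(-u - v)·(2 + 7·w + 9·v)    [combine like terms]
= (-49·u^2 - 49·u·v - 14·u·w - 14·v·w + 14·u·v + 14·v^2 + 49·u^3 + 49·u^2·v + 14·u^2·w + 14·u·v·w - 42·u^2·v - 42·u·v^2 - 8·u·v·w - 8·v^2·w + 8·u·v^2 + 8·v^3)·(2 + 7·w + 9·v)    [distributive law]
= (-49·u^2 - 35·u·v - 14·u·w - 14·v·w + 14·v^2 + 49·u^3 + 7·u^2·v + 14·u^2·w + 6·u·v·w - 34·u·v^2 - 8·v^2·w + 8·v^3)·(2 + 7·w + 9·v)    [combine like terms]
= -98·u^2 - 343·u^2·w - 441·u^2·v - 70·u·v - 245·u·v·w - 315·u·v^2 - 28·u·w - 98·u·w^2 - 126·u·v·w - 28·v·w - 98·v·w^2 - 126·v^2·w + 28·v^2 + 98·v^2·w + 126·v^3 + 98·u^3 + 343·u^3·w + 441·u^3·v + 14·u^2·v + 49·u^2·v·w + 63·u^2·v^2 + 28·u^2·w + 98·u^2·w^2 + 126·u^2·v·w + 12·u·v·w + 42·u·v·w^2 + 54·u·v^2·w - 68·u·v^2 - 238·u·v^2·w - 306·u·v^3 - 16·v^2·w - 56·v^2·w^2 - 72·v^3·w + 16·v^3 + 56·v^3·w + 72·v^4    [distributive law]
= -98·u^2 - 315·u^2·w - 427·u^2·v - 70·u·v - 359·u·v·w - 383·u·v^2 - 28·u·w - 98·u·w^2 - 28·v·w - 98·v·w^2 - 44·v^2·w + 28·v^2 + 142·v^3 + 98·u^3 + 343·u^3·w + 441·u^3·v + 175·u^2·v·w + 63·u^2·v^2 + 98·u^2·w^2 + 42·u·v·w^2 - 184·u·v^2·w - 306·u·v^3 - 56·v^2·w^2 - 16·v^3·w + 72·v^4    [combine like terms]

-98·u^2 - 315·u^2·w - 427·u^2·v - 70·u·v - 359·u·v·w - 383·u·v^2 - 28·u·w - 98·u·w^2 - 28·v·w - 98·v·w^2 - 44·v^2·w + 28·v^2 + 142·v^3 + 98·u^3 + 343·u^3·w + 441·u^3·v + 175·u^2·v·w + 63·u^2·v^2 + 98·u^2·w^2 + 42·u·v·w^2 - 184·u·v^2·w - 306·u·v^3 - 56·v^2·w^2 - 16·v^3·w + 72·v^4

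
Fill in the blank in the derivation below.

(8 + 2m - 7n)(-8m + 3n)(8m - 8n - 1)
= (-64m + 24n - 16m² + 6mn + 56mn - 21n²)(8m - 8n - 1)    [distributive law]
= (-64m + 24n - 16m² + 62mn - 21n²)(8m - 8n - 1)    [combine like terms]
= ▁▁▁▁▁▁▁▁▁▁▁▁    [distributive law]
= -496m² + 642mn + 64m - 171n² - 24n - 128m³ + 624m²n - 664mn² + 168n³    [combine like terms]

After distributive law, the bracketed line is:

-512m² + 512mn + 64m + 192mn - 192n² - 24n - 128m³ + 128m²n + 16m² + 496m²n - 496mn² - 62mn - 168mn² + 168n³ + 21n²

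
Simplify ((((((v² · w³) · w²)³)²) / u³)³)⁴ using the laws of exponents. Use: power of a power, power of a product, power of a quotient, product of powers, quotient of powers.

((((((v² · w³) · w²)³)²) / u³)³)⁴
= (((((v² · w³) · w²)³)²) / u³)¹²    [power of a power]
= (((((v² · w³) · w²)³)²)¹²) / ((u³)¹²)    [power of a quotient]
= ((((v² · w³) · w²)³)²⁴) / ((u³)¹²)    [power of a power]
= (((v² · w³) · w²)⁷²) / ((u³)¹²)    [power of a power]
= (((v² · w³)⁷²) · ((w²)⁷²)) / ((u³)¹²)    [power of a product]
= ((((v²)⁷²) · ((w³)⁷²)) · ((w²)⁷²)) / ((u³)¹²)    [power of a product]
= ((v¹⁴⁴ · ((w³)⁷²)) · ((w²)⁷²)) / ((u³)¹²)    [power of a power]
= ((v¹⁴⁴ · w²¹⁶) · ((w²)⁷²)) / ((u³)¹²)    [power of a power]
= ((v¹⁴⁴ · w²¹⁶) · w¹⁴⁴) / ((u³)¹²)    [power of a power]
= ((v¹⁴⁴ · w²¹⁶) · w¹⁴⁴) / u³⁶    [power of a power]
= u⁻³⁶v¹⁴⁴w³⁶⁰    [quotient of powers; product of powers]

u⁻³⁶v¹⁴⁴w³⁶⁰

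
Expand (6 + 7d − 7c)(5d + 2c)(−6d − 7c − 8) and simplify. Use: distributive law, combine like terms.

−460d^2 − 114cd − 240d + 28c^2 − 96c − 210d^3 − 119cd^2 + 231c^2d + 98c^3

(6 + 7d − 7c)(5d + 2c)(−6d − 7c − 8)
= (30d + 12c + 35d^2 + 14cd − 35cd − 14c^2)(−6d − 7c − 8)    [distributive law]
= (30d + 12c + 35d^2 − 21cd − 14c^2)(−6d − 7c − 8)    [combine like terms]
= −180d^2 − 210cd − 240d − 72cd − 84c^2 − 96c − 210d^3 − 245cd^2 − 280d^2 + 126cd^2 + 147c^2d + 168cd + 84c^2d + 98c^3 + 112c^2    [distributive law]
= −460d^2 − 114cd − 240d + 28c^2 − 96c − 210d^3 − 119cd^2 + 231c^2d + 98c^3    [combine like terms]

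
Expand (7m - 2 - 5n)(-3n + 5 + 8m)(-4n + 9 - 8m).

124mn^2 - 473mn + 264m^2n + 251m + 352m^2 - 448m^3 + 211n^2 - 131n - 90 - 60n^3

(7m - 2 - 5n)(-3n + 5 + 8m)(-4n + 9 - 8m)
= (-21mn + 35m + 56m^2 + 6n - 10 - 16m + 15n^2 - 25n - 40mn)(-4n + 9 - 8m)    [distributive law]
= (-61mn + 19m + 56m^2 - 19n - 10 + 15n^2)(-4n + 9 - 8m)    [combine like terms]
= 244mn^2 - 549mn + 488m^2n - 76mn + 171m - 152m^2 - 224m^2n + 504m^2 - 448m^3 + 76n^2 - 171n + 152mn + 40n - 90 + 80m - 60n^3 + 135n^2 - 120mn^2    [distributive law]
= 124mn^2 - 473mn + 264m^2n + 251m + 352m^2 - 448m^3 + 211n^2 - 131n - 90 - 60n^3    [combine like terms]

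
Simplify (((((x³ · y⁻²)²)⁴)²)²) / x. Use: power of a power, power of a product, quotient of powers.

(((((x³ · y⁻²)²)⁴)²)²) / x
= ((((x³ · y⁻²)²)⁴)⁴) / x    [power of a power]
= (((x³ · y⁻²)²)¹⁶) / x    [power of a power]
= ((x³ · y⁻²)³²) / x    [power of a power]
= (((x³)³²) · ((y⁻²)³²)) / x    [power of a product]
= (x⁹⁶ · ((y⁻²)³²)) / x    [power of a power]
= (x⁹⁶ · y⁻⁶⁴) / x    [power of a power]
= x⁹⁵y⁻⁶⁴    [quotient of powers]

x⁹⁵y⁻⁶⁴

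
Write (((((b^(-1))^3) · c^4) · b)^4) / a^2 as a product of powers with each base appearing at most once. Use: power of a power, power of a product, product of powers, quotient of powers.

(((((b^(-1))^3) · c^4) · b)^4) / a^2
= (((((b^(-1))^3) · c^4)^4) · (b^4)) / a^2    [power of a product]
= (((((b^(-1))^3)^4) · ((c^4)^4)) · (b^4)) / a^2    [power of a product]
= ((((b^(-1))^12) · ((c^4)^4)) · (b^4)) / a^2    [power of a power]
= ((b^(-12) · ((c^4)^4)) · (b^4)) / a^2    [power of a power]
= ((b^(-12) · c^16) · (b^4)) / a^2    [power of a power]
= a^(-2)·b^(-8)·c^16    [quotient of powers; product of powers]

a^(-2)·b^(-8)·c^16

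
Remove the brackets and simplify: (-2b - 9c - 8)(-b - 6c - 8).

2b² + 21bc + 24b + 54c² + 120c + 64

(-2b - 9c - 8)(-b - 6c - 8)
= 2b² + 12bc + 16b + 9bc + 54c² + 72c + 8b + 48c + 64    [distributive law]
= 2b² + 21bc + 24b + 54c² + 120c + 64    [combine like terms]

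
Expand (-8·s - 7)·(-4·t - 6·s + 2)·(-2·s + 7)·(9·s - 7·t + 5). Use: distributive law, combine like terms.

96·s³·t + 448·s²·t² - 796·s²·t - 1176·s·t² + 1134·s·t - 864·s⁴ + 2076·s³ + 3310·s² + 168·s - 1372·t² + 1666·t - 490

(-8·s - 7)·(-4·t - 6·s + 2)·(-2·s + 7)·(9·s - 7·t + 5)
= (32·s·t + 48·s² - 16·s + 28·t + 42·s - 14)·(-2·s + 7)·(9·s - 7·t + 5)    [distributive law]
= (32·s·t + 48·s² + 26·s + 28·t - 14)·(-2·s + 7)·(9·s - 7·t + 5)    [combine like terms]
= (-64·s²·t + 224·s·t - 96·s³ + 336·s² - 52·s² + 182·s - 56·s·t + 196·t + 28·s - 98)·(9·s - 7·t + 5)    [distributive law]
= (-64·s²·t + 168·s·t - 96·s³ + 284·s² + 210·s + 196·t - 98)·(9·s - 7·t + 5)    [combine like terms]
= -576·s³·t + 448·s²·t² - 320·s²·t + 1512·s²·t - 1176·s·t² + 840·s·t - 864·s⁴ + 672·s³·t - 480·s³ + 2556·s³ - 1988·s²·t + 1420·s² + 1890·s² - 1470·s·t + 1050·s + 1764·s·t - 1372·t² + 980·t - 882·s + 686·t - 490    [distributive law]
= 96·s³·t + 448·s²·t² - 796·s²·t - 1176·s·t² + 1134·s·t - 864·s⁴ + 2076·s³ + 3310·s² + 168·s - 1372·t² + 1666·t - 490    [combine like terms]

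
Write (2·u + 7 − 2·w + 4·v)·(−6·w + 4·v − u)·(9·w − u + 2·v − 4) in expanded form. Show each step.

(2·u + 7 − 2·w + 4·v)·(−6·w + 4·v − u)·(9·w − u + 2·v − 4)
= (−12·u·w + 8·u·v − 2·u^2 − 42·w + 28·v − 7·u + 12·w^2 − 8·v·w + 2·u·w − 24·v·w + 16·v^2 − 4·u·v)·(9·w − u + 2·v − 4)    [distributive law]
= (−10·u·w + 4·u·v − 2·u^2 − 42·w + 28·v − 7·u + 12·w^2 − 32·v·w + 16·v^2)·(9·w − u + 2·v − 4)    [combine like terms]
= −90·u·w^2 + 10·u^2·w − 20·u·v·w + 40·u·w + 36·u·v·w − 4·u^2·v + 8·u·v^2 − 16·u·v − 18·u^2·w + 2·u^3 − 4·u^2·v + 8·u^2 − 378·w^2 + 42·u·w − 84·v·w + 168·w + 252·v·w − 28·u·v + 56·v^2 − 112·v − 63·u·w + 7·u^2 − 14·u·v + 28·u + 108·w^3 − 12·u·w^2 + 24·v·w^2 − 48·w^2 − 288·v·w^2 + 32·u·v·w − 64·v^2·w + 128·v·w + 144·v^2·w − 16·u·v^2 + 32·v^3 − 64·v^2    [distributive law]
= −102·u·w^2 − 8·u^2·w + 48·u·v·w + 19·u·w − 8·u^2·v − 8·u·v^2 − 58·u·v + 2·u^3 + 15·u^2 − 426·w^2 + 296·v·w + 168·w − 8·v^2 − 112·v + 28·u + 108·w^3 − 264·v·w^2 + 80·v^2·w + 32·v^3    [combine like terms]

−102·u·w^2 − 8·u^2·w + 48·u·v·w + 19·u·w − 8·u^2·v − 8·u·v^2 − 58·u·v + 2·u^3 + 15·u^2 − 426·w^2 + 296·v·w + 168·w − 8·v^2 − 112·v + 28·u + 108·w^3 − 264·v·w^2 + 80·v^2·w + 32·v^3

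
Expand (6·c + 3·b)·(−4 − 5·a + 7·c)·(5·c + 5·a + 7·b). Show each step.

(6·c + 3·b)·(−4 − 5·a + 7·c)·(5·c + 5·a + 7·b)
= (−24·c − 30·a·c + 42·c^2 − 12·b − 15·a·b + 21·b·c)·(5·c + 5·a + 7·b)    [distributive law]
= −120·c^2 − 120·a·c − 168·b·c − 150·a·c^2 − 150·a^2·c − 210·a·b·c + 210·c^3 + 210·a·c^2 + 294·b·c^2 − 60·b·c − 60·a·b − 84·b^2 − 75·a·b·c − 75·a^2·b − 105·a·b^2 + 105·b·c^2 + 105·a·b·c + 147·b^2·c    [distributive law]
= −120·c^2 − 120·a·c − 228·b·c + 60·a·c^2 − 150·a^2·c − 180·a·b·c + 210·c^3 + 399·b·c^2 − 60·a·b − 84·b^2 − 75·a^2·b − 105·a·b^2 + 147·b^2·c    [combine like terms]

−120·c^2 − 120·a·c − 228·b·c + 60·a·c^2 − 150·a^2·c − 180·a·b·c + 210·c^3 + 399·b·c^2 − 60·a·b − 84·b^2 − 75·a^2·b − 105·a·b^2 + 147·b^2·c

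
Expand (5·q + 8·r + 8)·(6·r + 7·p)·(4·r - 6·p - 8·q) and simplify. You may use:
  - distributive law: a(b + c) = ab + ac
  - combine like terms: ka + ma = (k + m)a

(5·q + 8·r + 8)·(6·r + 7·p)·(4·r - 6·p - 8·q)
= (30·q·r + 35·p·q + 48·r^2 + 56·p·r + 48·r + 56·p)·(4·r - 6·p - 8·q)    [distributive law]
= 120·q·r^2 - 180·p·q·r - 240·q^2·r + 140·p·q·r - 210·p^2·q - 280·p·q^2 + 192·r^3 - 288·p·r^2 - 384·q·r^2 + 224·p·r^2 - 336·p^2·r - 448·p·q·r + 192·r^2 - 288·p·r - 384·q·r + 224·p·r - 336·p^2 - 448·p·q    [distributive law]
= -264·q·r^2 - 488·p·q·r - 240·q^2·r - 210·p^2·q - 280·p·q^2 + 192·r^3 - 64·p·r^2 - 336·p^2·r + 192·r^2 - 64·p·r - 384·q·r - 336·p^2 - 448·p·q    [combine like terms]

-264·q·r^2 - 488·p·q·r - 240·q^2·r - 210·p^2·q - 280·p·q^2 + 192·r^3 - 64·p·r^2 - 336·p^2·r + 192·r^2 - 64·p·r - 384·q·r - 336·p^2 - 448·p·q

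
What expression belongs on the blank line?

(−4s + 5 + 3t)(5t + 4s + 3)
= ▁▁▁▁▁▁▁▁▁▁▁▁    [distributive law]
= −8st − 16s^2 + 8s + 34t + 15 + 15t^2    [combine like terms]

By distributive law:

−20st − 16s^2 − 12s + 25t + 20s + 15 + 15t^2 + 12st + 9t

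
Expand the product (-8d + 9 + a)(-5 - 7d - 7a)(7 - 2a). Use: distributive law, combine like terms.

-161d + 389ad + 392d^2 - 112ad^2 - 98a^2d - 315 - 386a + 87a^2 + 14a^3

(-8d + 9 + a)(-5 - 7d - 7a)(7 - 2a)
= (40d + 56d^2 + 56ad - 45 - 63d - 63a - 5a - 7ad - 7a^2)(7 - 2a)    [distributive law]
= (-23d + 56d^2 + 49ad - 45 - 68a - 7a^2)(7 - 2a)    [combine like terms]
= -161d + 46ad + 392d^2 - 112ad^2 + 343ad - 98a^2d - 315 + 90a - 476a + 136a^2 - 49a^2 + 14a^3    [distributive law]
= -161d + 389ad + 392d^2 - 112ad^2 - 98a^2d - 315 - 386a + 87a^2 + 14a^3    [combine like terms]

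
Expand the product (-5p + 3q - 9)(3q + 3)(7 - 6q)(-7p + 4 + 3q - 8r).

(-5p + 3q - 9)(3q + 3)(7 - 6q)(-7p + 4 + 3q - 8r)
= (-15pq - 15p + 9q^2 + 9q - 27q - 27)(7 - 6q)(-7p + 4 + 3q - 8r)    [distributive law]
= (-15pq - 15p + 9q^2 - 18q - 27)(7 - 6q)(-7p + 4 + 3q - 8r)    [combine like terms]
= (-105pq + 90pq^2 - 105p + 90pq + 63q^2 - 54q^3 - 126q + 108q^2 - 189 + 162q)(-7p + 4 + 3q - 8r)    [distributive law]
= (-15pq + 90pq^2 - 105p + 171q^2 - 54q^3 + 36q - 189)(-7p + 4 + 3q - 8r)    [combine like terms]
= 105p^2q - 60pq - 45pq^2 + 120pqr - 630p^2q^2 + 360pq^2 + 270pq^3 - 720pq^2r + 735p^2 - 420p - 315pq + 840pr - 1197pq^2 + 684q^2 + 513q^3 - 1368q^2r + 378pq^3 - 216q^3 - 162q^4 + 432q^3r - 252pq + 144q + 108q^2 - 288qr + 1323p - 756 - 567q + 1512r    [distributive law]
= 105p^2q - 627pq - 882pq^2 + 120pqr - 630p^2q^2 + 648pq^3 - 720pq^2r + 735p^2 + 903p + 840pr + 792q^2 + 297q^3 - 1368q^2r - 162q^4 + 432q^3r - 423q - 288qr - 756 + 1512r    [combine like terms]

105p^2q - 627pq - 882pq^2 + 120pqr - 630p^2q^2 + 648pq^3 - 720pq^2r + 735p^2 + 903p + 840pr + 792q^2 + 297q^3 - 1368q^2r - 162q^4 + 432q^3r - 423q - 288qr - 756 + 1512r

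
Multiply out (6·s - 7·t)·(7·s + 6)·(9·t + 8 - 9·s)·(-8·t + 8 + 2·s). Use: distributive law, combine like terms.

-7434·s^2·t^2 + 7076·s^2·t + 4662·s^3·t + 672·s^2 - 3000·s^3 - 756·s^4 - 6764·s·t^2 - 496·s·t + 2304·s + 3528·s·t^3 + 3024·t^3 - 336·t^2 - 2688·t

(6·s - 7·t)·(7·s + 6)·(9·t + 8 - 9·s)·(-8·t + 8 + 2·s)
= (42·s^2 + 36·s - 49·s·t - 42·t)·(9·t + 8 - 9·s)·(-8·t + 8 + 2·s)    [distributive law]
= (378·s^2·t + 336·s^2 - 378·s^3 + 324·s·t + 288·s - 324·s^2 - 441·s·t^2 - 392·s·t + 441·s^2·t - 378·t^2 - 336·t + 378·s·t)·(-8·t + 8 + 2·s)    [distributive law]
= (819·s^2·t + 12·s^2 - 378·s^3 + 310·s·t + 288·s - 441·s·t^2 - 378·t^2 - 336·t)·(-8·t + 8 + 2·s)    [combine like terms]
= -6552·s^2·t^2 + 6552·s^2·t + 1638·s^3·t - 96·s^2·t + 96·s^2 + 24·s^3 + 3024·s^3·t - 3024·s^3 - 756·s^4 - 2480·s·t^2 + 2480·s·t + 620·s^2·t - 2304·s·t + 2304·s + 576·s^2 + 3528·s·t^3 - 3528·s·t^2 - 882·s^2·t^2 + 3024·t^3 - 3024·t^2 - 756·s·t^2 + 2688·t^2 - 2688·t - 672·s·t    [distributive law]
= -7434·s^2·t^2 + 7076·s^2·t + 4662·s^3·t + 672·s^2 - 3000·s^3 - 756·s^4 - 6764·s·t^2 - 496·s·t + 2304·s + 3528·s·t^3 + 3024·t^3 - 336·t^2 - 2688·t    [combine like terms]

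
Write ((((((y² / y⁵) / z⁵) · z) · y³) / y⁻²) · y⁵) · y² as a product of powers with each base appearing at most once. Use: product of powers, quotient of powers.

((((((y² / y⁵) / z⁵) · z) · y³) / y⁻²) · y⁵) · y²
= (((((y⁻³ / z⁵) · z) · y³) / y⁻²) · y⁵) · y²    [quotient of powers]
= y⁹z⁻⁴    [quotient of powers; product of powers]

y⁹z⁻⁴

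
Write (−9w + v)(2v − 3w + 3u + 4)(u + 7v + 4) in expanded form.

(−9w + v)(2v − 3w + 3u + 4)(u + 7v + 4)
= (−18vw + 27w² − 27uw − 36w + 2v² − 3vw + 3uv + 4v)(u + 7v + 4)    [distributive law]
= (−21vw + 27w² − 27uw − 36w + 2v² + 3uv + 4v)(u + 7v + 4)    [combine like terms]
= −21uvw − 147v²w − 84vw + 27uw² + 189vw² + 108w² − 27u²w − 189uvw − 108uw − 36uw − 252vw − 144w + 2uv² + 14v³ + 8v² + 3u²v + 21uv² + 12uv + 4uv + 28v² + 16v    [distributive law]
= −210uvw − 147v²w − 336vw + 27uw² + 189vw² + 108w² − 27u²w − 144uw − 144w + 23uv² + 14v³ + 36v² + 3u²v + 16uv + 16v    [combine like terms]

−210uvw − 147v²w − 336vw + 27uw² + 189vw² + 108w² − 27u²w − 144uw − 144w + 23uv² + 14v³ + 36v² + 3u²v + 16uv + 16v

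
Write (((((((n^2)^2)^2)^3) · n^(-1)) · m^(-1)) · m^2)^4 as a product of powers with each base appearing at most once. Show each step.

(((((((n^2)^2)^2)^3) · n^(-1)) · m^(-1)) · m^2)^4
= (((((((n^2)^2)^2)^3) · n^(-1)) · m^(-1))^4) · ((m^2)^4)    [power of a product]
= (((((((n^2)^2)^2)^3) · n^(-1))^4) · ((m^(-1))^4)) · ((m^2)^4)    [power of a product]
= (((((((n^2)^2)^2)^3)^4) · ((n^(-1))^4)) · ((m^(-1))^4)) · ((m^2)^4)    [power of a product]
= ((((((n^2)^2)^2)^12) · ((n^(-1))^4)) · ((m^(-1))^4)) · ((m^2)^4)    [power of a power]
= (((((n^2)^2)^24) · ((n^(-1))^4)) · ((m^(-1))^4)) · ((m^2)^4)    [power of a power]
= ((((n^2)^48) · ((n^(-1))^4)) · ((m^(-1))^4)) · ((m^2)^4)    [power of a power]
= ((n^96 · ((n^(-1))^4)) · ((m^(-1))^4)) · ((m^2)^4)    [power of a power]
= ((n^96 · n^(-4)) · ((m^(-1))^4)) · ((m^2)^4)    [power of a power]
= (n^92 · ((m^(-1))^4)) · ((m^2)^4)    [product of powers]
= (n^92 · m^(-4)) · ((m^2)^4)    [power of a power]
= (n^92 · m^(-4)) · m^8    [power of a power]
= m^4n^92    [product of powers]

m^4n^92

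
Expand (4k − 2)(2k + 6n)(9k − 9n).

72k³ + 144k²n − 216kn² − 36k² − 72kn + 108n²

(4k − 2)(2k + 6n)(9k − 9n)
= (8k² + 24kn − 4k − 12n)(9k − 9n)    [distributive law]
= 72k³ − 72k²n + 216k²n − 216kn² − 36k² + 36kn − 108kn + 108n²    [distributive law]
= 72k³ + 144k²n − 216kn² − 36k² − 72kn + 108n²    [combine like terms]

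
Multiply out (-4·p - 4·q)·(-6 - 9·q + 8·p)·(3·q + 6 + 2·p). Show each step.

144·p·q + 144·p - 144·p^2 + 84·p·q^2 - 88·p^2·q - 64·p^3 + 288·q^2 + 144·q + 108·q^3

(-4·p - 4·q)·(-6 - 9·q + 8·p)·(3·q + 6 + 2·p)
= (24·p + 36·p·q - 32·p^2 + 24·q + 36·q^2 - 32·p·q)·(3·q + 6 + 2·p)    [distributive law]
= (24·p + 4·p·q - 32·p^2 + 24·q + 36·q^2)·(3·q + 6 + 2·p)    [combine like terms]
= 72·p·q + 144·p + 48·p^2 + 12·p·q^2 + 24·p·q + 8·p^2·q - 96·p^2·q - 192·p^2 - 64·p^3 + 72·q^2 + 144·q + 48·p·q + 108·q^3 + 216·q^2 + 72·p·q^2    [distributive law]
= 144·p·q + 144·p - 144·p^2 + 84·p·q^2 - 88·p^2·q - 64·p^3 + 288·q^2 + 144·q + 108·q^3    [combine like terms]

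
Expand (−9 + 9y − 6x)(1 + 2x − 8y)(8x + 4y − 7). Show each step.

96x − 603y + 63 − 108x² + 90xy + 828y² + 480x²y − 312xy² − 288y³ − 96x³

(−9 + 9y − 6x)(1 + 2x − 8y)(8x + 4y − 7)
= (−9 − 18x + 72y + 9y + 18xy − 72y² − 6x − 12x² + 48xy)(8x + 4y − 7)    [distributive law]
= (−9 − 24x + 81y + 66xy − 72y² − 12x²)(8x + 4y − 7)    [combine like terms]
= −72x − 36y + 63 − 192x² − 96xy + 168x + 648xy + 324y² − 567y + 528x²y + 264xy² − 462xy − 576xy² − 288y³ + 504y² − 96x³ − 48x²y + 84x²    [distributive law]
= 96x − 603y + 63 − 108x² + 90xy + 828y² + 480x²y − 312xy² − 288y³ − 96x³    [combine like terms]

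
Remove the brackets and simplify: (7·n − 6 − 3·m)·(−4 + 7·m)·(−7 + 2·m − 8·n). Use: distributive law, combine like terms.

4·n − 159·m·n + 224·n² + 266·m²·n − 392·m·n² − 168 + 258·m + 87·m² − 42·m³

(7·n − 6 − 3·m)·(−4 + 7·m)·(−7 + 2·m − 8·n)
= (−28·n + 49·m·n + 24 − 42·m + 12·m − 21·m²)·(−7 + 2·m − 8·n)    [distributive law]
= (−28·n + 49·m·n + 24 − 30·m − 21·m²)·(−7 + 2·m − 8·n)    [combine like terms]
= 196·n − 56·m·n + 224·n² − 343·m·n + 98·m²·n − 392·m·n² − 168 + 48·m − 192·n + 210·m − 60·m² + 240·m·n + 147·m² − 42·m³ + 168·m²·n    [distributive law]
= 4·n − 159·m·n + 224·n² + 266·m²·n − 392·m·n² − 168 + 258·m + 87·m² − 42·m³    [combine like terms]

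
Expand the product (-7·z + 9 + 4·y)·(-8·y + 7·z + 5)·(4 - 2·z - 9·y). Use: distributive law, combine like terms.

(-7·z + 9 + 4·y)·(-8·y + 7·z + 5)·(4 - 2·z - 9·y)
= (56·y·z - 49·z^2 - 35·z - 72·y + 63·z + 45 - 32·y^2 + 28·y·z + 20·y)·(4 - 2·z - 9·y)    [distributive law]
= (84·y·z - 49·z^2 + 28·z - 52·y + 45 - 32·y^2)·(4 - 2·z - 9·y)    [combine like terms]
= 336·y·z - 168·y·z^2 - 756·y^2·z - 196·z^2 + 98·z^3 + 441·y·z^2 + 112·z - 56·z^2 - 252·y·z - 208·y + 104·y·z + 468·y^2 + 180 - 90·z - 405·y - 128·y^2 + 64·y^2·z + 288·y^3    [distributive law]
= 188·y·z + 273·y·z^2 - 692·y^2·z - 252·z^2 + 98·z^3 + 22·z - 613·y + 340·y^2 + 180 + 288·y^3    [combine like terms]

188·y·z + 273·y·z^2 - 692·y^2·z - 252·z^2 + 98·z^3 + 22·z - 613·y + 340·y^2 + 180 + 288·y^3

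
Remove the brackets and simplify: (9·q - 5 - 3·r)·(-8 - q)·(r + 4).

(9·q - 5 - 3·r)·(-8 - q)·(r + 4)
= (-72·q - 9·q^2 + 40 + 5·q + 24·r + 3·q·r)·(r + 4)    [distributive law]
= (-67·q - 9·q^2 + 40 + 24·r + 3·q·r)·(r + 4)    [combine like terms]
= -67·q·r - 268·q - 9·q^2·r - 36·q^2 + 40·r + 160 + 24·r^2 + 96·r + 3·q·r^2 + 12·q·r    [distributive law]
= -55·q·r - 268·q - 9·q^2·r - 36·q^2 + 136·r + 160 + 24·r^2 + 3·q·r^2    [combine like terms]

-55·q·r - 268·q - 9·q^2·r - 36·q^2 + 136·r + 160 + 24·r^2 + 3·q·r^2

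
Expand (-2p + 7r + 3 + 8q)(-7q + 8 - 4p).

(-2p + 7r + 3 + 8q)(-7q + 8 - 4p)
= 14pq - 16p + 8p^2 - 49qr + 56r - 28pr - 21q + 24 - 12p - 56q^2 + 64q - 32pq    [distributive law]
= -18pq - 28p + 8p^2 - 49qr + 56r - 28pr + 43q + 24 - 56q^2    [combine like terms]

-18pq - 28p + 8p^2 - 49qr + 56r - 28pr + 43q + 24 - 56q^2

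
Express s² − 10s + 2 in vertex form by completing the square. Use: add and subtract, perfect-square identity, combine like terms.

(s − 5)² − 23

s² − 10s + 2
= s² − 10s + 25 − 25 + 2    [add and subtract 25]
= (s − 5)² − 25 + 2    [perfect-square identity]
= (s − 5)² − 23    [combine constants]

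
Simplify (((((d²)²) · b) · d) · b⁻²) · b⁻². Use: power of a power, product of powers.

b⁻³d⁵

(((((d²)²) · b) · d) · b⁻²) · b⁻²
= (((d⁴ · b) · d) · b⁻²) · b⁻²    [power of a power]
= b⁻³d⁵    [product of powers]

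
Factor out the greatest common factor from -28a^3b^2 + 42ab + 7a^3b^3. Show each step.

7ab(-4a^2b + 6 + a^2b^2)

-28a^3b^2 + 42ab + 7a^3b^3
= 7(-4a^3b^2 + 6ab + a^3b^3)    [factor out 7]
= 7ab(-4a^2b + 6 + a^2b^2)    [factor out ab]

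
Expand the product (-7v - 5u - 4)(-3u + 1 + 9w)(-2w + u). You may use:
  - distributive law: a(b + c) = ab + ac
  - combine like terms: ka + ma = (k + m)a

-105uvw + 21u²v + 14vw - 7uv + 126vw² - 75u²w + 15u³ - 50uw + 7u² + 90uw² + 8w - 4u + 72w²

(-7v - 5u - 4)(-3u + 1 + 9w)(-2w + u)
= (21uv - 7v - 63vw + 15u² - 5u - 45uw + 12u - 4 - 36w)(-2w + u)    [distributive law]
= (21uv - 7v - 63vw + 15u² + 7u - 45uw - 4 - 36w)(-2w + u)    [combine like terms]
= -42uvw + 21u²v + 14vw - 7uv + 126vw² - 63uvw - 30u²w + 15u³ - 14uw + 7u² + 90uw² - 45u²w + 8w - 4u + 72w² - 36uw    [distributive law]
= -105uvw + 21u²v + 14vw - 7uv + 126vw² - 75u²w + 15u³ - 50uw + 7u² + 90uw² + 8w - 4u + 72w²    [combine like terms]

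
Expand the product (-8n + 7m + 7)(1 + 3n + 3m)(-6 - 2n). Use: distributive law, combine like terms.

(-8n + 7m + 7)(1 + 3n + 3m)(-6 - 2n)
= (-8n - 24n² - 24mn + 7m + 21mn + 21m² + 7 + 21n + 21m)(-6 - 2n)    [distributive law]
= (13n - 24n² - 3mn + 28m + 21m² + 7)(-6 - 2n)    [combine like terms]
= -78n - 26n² + 144n² + 48n³ + 18mn + 6mn² - 168m - 56mn - 126m² - 42m²n - 42 - 14n    [distributive law]
= -92n + 118n² + 48n³ - 38mn + 6mn² - 168m - 126m² - 42m²n - 42    [combine like terms]

-92n + 118n² + 48n³ - 38mn + 6mn² - 168m - 126m² - 42m²n - 42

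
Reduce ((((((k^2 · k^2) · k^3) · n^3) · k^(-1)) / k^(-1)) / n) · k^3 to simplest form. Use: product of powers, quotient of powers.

k^10n^2

((((((k^2 · k^2) · k^3) · n^3) · k^(-1)) / k^(-1)) / n) · k^3
= (((((k^4 · k^3) · n^3) · k^(-1)) / k^(-1)) / n) · k^3    [product of powers]
= ((((k^7 · n^3) · k^(-1)) / k^(-1)) / n) · k^3    [product of powers]
= k^10n^2    [quotient of powers; product of powers]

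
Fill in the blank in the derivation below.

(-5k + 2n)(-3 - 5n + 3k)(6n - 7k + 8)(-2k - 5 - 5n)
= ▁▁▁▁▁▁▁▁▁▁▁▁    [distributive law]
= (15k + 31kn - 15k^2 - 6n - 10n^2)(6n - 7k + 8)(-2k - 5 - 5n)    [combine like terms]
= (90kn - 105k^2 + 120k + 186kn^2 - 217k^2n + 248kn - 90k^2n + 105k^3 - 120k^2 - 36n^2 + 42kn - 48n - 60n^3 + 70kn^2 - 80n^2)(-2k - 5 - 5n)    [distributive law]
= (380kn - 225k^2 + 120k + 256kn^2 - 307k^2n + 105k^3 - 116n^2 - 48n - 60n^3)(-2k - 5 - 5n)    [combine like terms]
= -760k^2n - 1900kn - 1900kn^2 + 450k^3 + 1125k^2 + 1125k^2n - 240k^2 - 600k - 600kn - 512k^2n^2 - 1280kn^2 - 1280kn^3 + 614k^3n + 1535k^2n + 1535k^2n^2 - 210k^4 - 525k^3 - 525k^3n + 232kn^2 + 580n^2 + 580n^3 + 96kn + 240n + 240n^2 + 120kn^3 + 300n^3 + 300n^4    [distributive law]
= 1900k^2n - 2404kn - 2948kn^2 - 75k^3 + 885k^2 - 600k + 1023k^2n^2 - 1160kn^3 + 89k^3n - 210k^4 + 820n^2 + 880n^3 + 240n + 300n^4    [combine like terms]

By distributive law:

(15k + 25kn - 15k^2 - 6n - 10n^2 + 6kn)(6n - 7k + 8)(-2k - 5 - 5n)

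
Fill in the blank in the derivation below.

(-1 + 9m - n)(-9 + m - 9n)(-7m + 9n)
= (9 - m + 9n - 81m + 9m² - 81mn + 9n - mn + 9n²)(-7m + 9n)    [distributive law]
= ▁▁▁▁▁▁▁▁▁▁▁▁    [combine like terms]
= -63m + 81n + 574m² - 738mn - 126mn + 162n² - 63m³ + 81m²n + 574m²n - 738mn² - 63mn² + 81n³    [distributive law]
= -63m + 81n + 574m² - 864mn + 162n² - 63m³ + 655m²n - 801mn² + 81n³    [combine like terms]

Applying combine like terms to the line above:

(9 - 82m + 18n + 9m² - 82mn + 9n²)(-7m + 9n)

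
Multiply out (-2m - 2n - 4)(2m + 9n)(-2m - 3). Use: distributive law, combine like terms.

8m³ + 28m² + 44m²n + 138mn + 36mn² + 54n² + 24m + 108n

(-2m - 2n - 4)(2m + 9n)(-2m - 3)
= (-4m² - 18mn - 4mn - 18n² - 8m - 36n)(-2m - 3)    [distributive law]
= (-4m² - 22mn - 18n² - 8m - 36n)(-2m - 3)    [combine like terms]
= 8m³ + 12m² + 44m²n + 66mn + 36mn² + 54n² + 16m² + 24m + 72mn + 108n    [distributive law]
= 8m³ + 28m² + 44m²n + 138mn + 36mn² + 54n² + 24m + 108n    [combine like terms]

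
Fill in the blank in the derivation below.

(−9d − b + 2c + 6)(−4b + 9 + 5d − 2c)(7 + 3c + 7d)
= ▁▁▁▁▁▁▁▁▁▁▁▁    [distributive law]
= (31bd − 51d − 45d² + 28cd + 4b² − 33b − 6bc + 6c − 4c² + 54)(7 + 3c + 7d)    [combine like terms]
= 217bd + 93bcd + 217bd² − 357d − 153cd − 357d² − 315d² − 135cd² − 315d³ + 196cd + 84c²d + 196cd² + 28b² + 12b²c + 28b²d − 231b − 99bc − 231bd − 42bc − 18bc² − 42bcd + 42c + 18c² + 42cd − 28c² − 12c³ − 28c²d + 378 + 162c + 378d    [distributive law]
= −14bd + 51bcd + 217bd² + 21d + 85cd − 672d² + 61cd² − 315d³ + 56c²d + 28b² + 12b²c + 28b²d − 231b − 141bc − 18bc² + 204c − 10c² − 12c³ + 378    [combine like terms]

After distributive law, the bracketed line is:

(36bd − 81d − 45d² + 18cd + 4b² − 9b − 5bd + 2bc − 8bc + 18c + 10cd − 4c² − 24b + 54 + 30d − 12c)(7 + 3c + 7d)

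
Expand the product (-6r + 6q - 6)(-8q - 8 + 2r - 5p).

(-6r + 6q - 6)(-8q - 8 + 2r - 5p)
= 48qr + 48r - 12r² + 30pr - 48q² - 48q + 12qr - 30pq + 48q + 48 - 12r + 30p    [distributive law]
= 60qr + 36r - 12r² + 30pr - 48q² - 30pq + 48 + 30p    [combine like terms]

60qr + 36r - 12r² + 30pr - 48q² - 30pq + 48 + 30p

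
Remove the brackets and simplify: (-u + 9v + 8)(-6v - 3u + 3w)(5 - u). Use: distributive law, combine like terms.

(-u + 9v + 8)(-6v - 3u + 3w)(5 - u)
= (6uv + 3u² - 3uw - 54v² - 27uv + 27vw - 48v - 24u + 24w)(5 - u)    [distributive law]
= (-21uv + 3u² - 3uw - 54v² + 27vw - 48v - 24u + 24w)(5 - u)    [combine like terms]
= -105uv + 21u²v + 15u² - 3u³ - 15uw + 3u²w - 270v² + 54uv² + 135vw - 27uvw - 240v + 48uv - 120u + 24u² + 120w - 24uw    [distributive law]
= -57uv + 21u²v + 39u² - 3u³ - 39uw + 3u²w - 270v² + 54uv² + 135vw - 27uvw - 240v - 120u + 120w    [combine like terms]

-57uv + 21u²v + 39u² - 3u³ - 39uw + 3u²w - 270v² + 54uv² + 135vw - 27uvw - 240v - 120u + 120w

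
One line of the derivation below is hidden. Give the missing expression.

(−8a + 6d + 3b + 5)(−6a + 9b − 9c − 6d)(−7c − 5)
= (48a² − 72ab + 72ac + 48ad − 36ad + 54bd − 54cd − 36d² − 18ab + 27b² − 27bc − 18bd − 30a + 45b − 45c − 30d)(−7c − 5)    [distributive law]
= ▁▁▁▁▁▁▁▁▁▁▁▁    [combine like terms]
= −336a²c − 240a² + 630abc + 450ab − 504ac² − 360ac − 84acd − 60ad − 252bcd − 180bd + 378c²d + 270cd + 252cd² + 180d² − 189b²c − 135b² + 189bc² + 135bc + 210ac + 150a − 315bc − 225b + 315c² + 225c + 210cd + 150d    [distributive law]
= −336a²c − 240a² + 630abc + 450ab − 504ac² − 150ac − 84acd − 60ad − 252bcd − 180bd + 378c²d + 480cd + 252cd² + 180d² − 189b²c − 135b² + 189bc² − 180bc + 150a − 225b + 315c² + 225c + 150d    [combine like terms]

After combine like terms, the bracketed line is:

(48a² − 90ab + 72ac + 12ad + 36bd − 54cd − 36d² + 27b² − 27bc − 30a + 45b − 45c − 30d)(−7c − 5)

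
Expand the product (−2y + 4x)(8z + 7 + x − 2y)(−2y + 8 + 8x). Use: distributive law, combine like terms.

32y^2z − 128yz − 192xyz + 60y^2 − 112y − 248xy + 52xy^2 − 88x^2y − 8y^3 + 256xz + 256x^2z + 224x + 256x^2 + 32x^3

(−2y + 4x)(8z + 7 + x − 2y)(−2y + 8 + 8x)
= (−16yz − 14y − 2xy + 4y^2 + 32xz + 28x + 4x^2 − 8xy)(−2y + 8 + 8x)    [distributive law]
= (−16yz − 14y − 10xy + 4y^2 + 32xz + 28x + 4x^2)(−2y + 8 + 8x)    [combine like terms]
= 32y^2z − 128yz − 128xyz + 28y^2 − 112y − 112xy + 20xy^2 − 80xy − 80x^2y − 8y^3 + 32y^2 + 32xy^2 − 64xyz + 256xz + 256x^2z − 56xy + 224x + 224x^2 − 8x^2y + 32x^2 + 32x^3    [distributive law]
= 32y^2z − 128yz − 192xyz + 60y^2 − 112y − 248xy + 52xy^2 − 88x^2y − 8y^3 + 256xz + 256x^2z + 224x + 256x^2 + 32x^3    [combine like terms]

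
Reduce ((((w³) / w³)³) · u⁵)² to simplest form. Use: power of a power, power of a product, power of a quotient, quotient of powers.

((((w³) / w³)³) · u⁵)²
= ((((w³) / w³)³)²) · ((u⁵)²)    [power of a product]
= (((w³) / w³)⁶) · ((u⁵)²)    [power of a power]
= (((w³)⁶) / ((w³)⁶)) · ((u⁵)²)    [power of a quotient]
= ((w¹⁸) / ((w³)⁶)) · ((u⁵)²)    [power of a power]
= (w¹⁸ / w¹⁸) · ((u⁵)²)    [power of a power]
= w⁰ · ((u⁵)²)    [quotient of powers]
= w⁰ · u¹⁰    [power of a power]
= u¹⁰    [rearrange]

u¹⁰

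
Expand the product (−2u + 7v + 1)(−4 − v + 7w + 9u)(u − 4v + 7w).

(−2u + 7v + 1)(−4 − v + 7w + 9u)(u − 4v + 7w)
= (8u + 2uv − 14uw − 18u^2 − 28v − 7v^2 + 49vw + 63uv − 4 − v + 7w + 9u)(u − 4v + 7w)    [distributive law]
= (17u + 65uv − 14uw − 18u^2 − 29v − 7v^2 + 49vw − 4 + 7w)(u − 4v + 7w)    [combine like terms]
= 17u^2 − 68uv + 119uw + 65u^2v − 260uv^2 + 455uvw − 14u^2w + 56uvw − 98uw^2 − 18u^3 + 72u^2v − 126u^2w − 29uv + 116v^2 − 203vw − 7uv^2 + 28v^3 − 49v^2w + 49uvw − 196v^2w + 343vw^2 − 4u + 16v − 28w + 7uw − 28vw + 49w^2    [distributive law]
= 17u^2 − 97uv + 126uw + 137u^2v − 267uv^2 + 560uvw − 140u^2w − 98uw^2 − 18u^3 + 116v^2 − 231vw + 28v^3 − 245v^2w + 343vw^2 − 4u + 16v − 28w + 49w^2    [combine like terms]

17u^2 − 97uv + 126uw + 137u^2v − 267uv^2 + 560uvw − 140u^2w − 98uw^2 − 18u^3 + 116v^2 − 231vw + 28v^3 − 245v^2w + 343vw^2 − 4u + 16v − 28w + 49w^2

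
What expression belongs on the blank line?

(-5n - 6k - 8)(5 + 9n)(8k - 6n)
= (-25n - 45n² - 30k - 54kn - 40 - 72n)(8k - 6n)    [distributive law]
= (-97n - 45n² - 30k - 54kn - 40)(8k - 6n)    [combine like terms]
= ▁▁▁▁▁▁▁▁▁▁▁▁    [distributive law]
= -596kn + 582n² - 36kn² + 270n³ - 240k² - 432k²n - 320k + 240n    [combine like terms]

By distributive law:

-776kn + 582n² - 360kn² + 270n³ - 240k² + 180kn - 432k²n + 324kn² - 320k + 240n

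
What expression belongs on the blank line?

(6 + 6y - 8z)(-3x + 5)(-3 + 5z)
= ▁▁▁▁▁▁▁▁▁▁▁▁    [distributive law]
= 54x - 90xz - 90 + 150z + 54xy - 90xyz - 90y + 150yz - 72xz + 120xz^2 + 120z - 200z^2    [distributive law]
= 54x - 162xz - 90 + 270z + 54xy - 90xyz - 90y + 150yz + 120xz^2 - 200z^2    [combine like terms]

After distributive law, the bracketed line is:

(-18x + 30 - 18xy + 30y + 24xz - 40z)(-3 + 5z)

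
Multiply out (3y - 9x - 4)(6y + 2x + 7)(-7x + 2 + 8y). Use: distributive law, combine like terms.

(3y - 9x - 4)(6y + 2x + 7)(-7x + 2 + 8y)
= (18y² + 6xy + 21y - 54xy - 18x² - 63x - 24y - 8x - 28)(-7x + 2 + 8y)    [distributive law]
= (18y² - 48xy - 3y - 18x² - 71x - 28)(-7x + 2 + 8y)    [combine like terms]
= -126xy² + 36y² + 144y³ + 336x²y - 96xy - 384xy² + 21xy - 6y - 24y² + 126x³ - 36x² - 144x²y + 497x² - 142x - 568xy + 196x - 56 - 224y    [distributive law]
= -510xy² + 12y² + 144y³ + 192x²y - 643xy - 230y + 126x³ + 461x² + 54x - 56    [combine like terms]

-510xy² + 12y² + 144y³ + 192x²y - 643xy - 230y + 126x³ + 461x² + 54x - 56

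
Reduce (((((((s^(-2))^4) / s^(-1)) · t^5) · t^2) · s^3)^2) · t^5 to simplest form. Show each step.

s^(-8)·t^19

(((((((s^(-2))^4) / s^(-1)) · t^5) · t^2) · s^3)^2) · t^5
= (((((((s^(-2))^4) / s^(-1)) · t^5) · t^2)^2) · ((s^3)^2)) · t^5    [power of a product]
= (((((((s^(-2))^4) / s^(-1)) · t^5)^2) · ((t^2)^2)) · ((s^3)^2)) · t^5    [power of a product]
= (((((((s^(-2))^4) / s^(-1))^2) · ((t^5)^2)) · ((t^2)^2)) · ((s^3)^2)) · t^5    [power of a product]
= (((((((s^(-2))^4)^2) / ((s^(-1))^2)) · ((t^5)^2)) · ((t^2)^2)) · ((s^3)^2)) · t^5    [power of a quotient]
= ((((((s^(-2))^8) / ((s^(-1))^2)) · ((t^5)^2)) · ((t^2)^2)) · ((s^3)^2)) · t^5    [power of a power]
= ((((s^(-16) / ((s^(-1))^2)) · ((t^5)^2)) · ((t^2)^2)) · ((s^3)^2)) · t^5    [power of a power]
= ((((s^(-16) / s^(-2)) · ((t^5)^2)) · ((t^2)^2)) · ((s^3)^2)) · t^5    [power of a power]
= (((s^(-14) · ((t^5)^2)) · ((t^2)^2)) · ((s^3)^2)) · t^5    [quotient of powers]
= (((s^(-14) · t^10) · ((t^2)^2)) · ((s^3)^2)) · t^5    [power of a power]
= (((s^(-14) · t^10) · t^4) · ((s^3)^2)) · t^5    [power of a power]
= (((s^(-14) · t^10) · t^4) · s^6) · t^5    [power of a power]
= s^(-8)·t^19    [product of powers]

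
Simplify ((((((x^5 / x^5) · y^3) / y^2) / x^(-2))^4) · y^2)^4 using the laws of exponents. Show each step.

((((((x^5 / x^5) · y^3) / y^2) / x^(-2))^4) · y^2)^4
= ((((((x^5 / x^5) · y^3) / y^2) / x^(-2))^4)^4) · ((y^2)^4)    [power of a product]
= (((((x^5 / x^5) · y^3) / y^2) / x^(-2))^16) · ((y^2)^4)    [power of a power]
= (((((x^5 / x^5) · y^3) / y^2)^16) / ((x^(-2))^16)) · ((y^2)^4)    [power of a quotient]
= (((((x^5 / x^5) · y^3)^16) / ((y^2)^16)) / ((x^(-2))^16)) · ((y^2)^4)    [power of a quotient]
= (((((x^5 / x^5)^16) · ((y^3)^16)) / ((y^2)^16)) / ((x^(-2))^16)) · ((y^2)^4)    [power of a product]
= ((((((x^5)^16) / ((x^5)^16)) · ((y^3)^16)) / ((y^2)^16)) / ((x^(-2))^16)) · ((y^2)^4)    [power of a quotient]
= ((((x^80 / ((x^5)^16)) · ((y^3)^16)) / ((y^2)^16)) / ((x^(-2))^16)) · ((y^2)^4)    [power of a power]
= ((((x^80 / x^80) · ((y^3)^16)) / ((y^2)^16)) / ((x^(-2))^16)) · ((y^2)^4)    [power of a power]
= (((x^0 · ((y^3)^16)) / ((y^2)^16)) / ((x^(-2))^16)) · ((y^2)^4)    [quotient of powers]
= (((x^0 · y^48) / ((y^2)^16)) / ((x^(-2))^16)) · ((y^2)^4)    [power of a power]
= (((x^0 · y^48) / y^32) / ((x^(-2))^16)) · ((y^2)^4)    [power of a power]
= (((x^0 · y^48) / y^32) / x^(-32)) · ((y^2)^4)    [power of a power]
= (((x^0 · y^48) / y^32) / x^(-32)) · y^8    [power of a power]
= x^32y^24    [quotient of powers; product of powers]

x^32y^24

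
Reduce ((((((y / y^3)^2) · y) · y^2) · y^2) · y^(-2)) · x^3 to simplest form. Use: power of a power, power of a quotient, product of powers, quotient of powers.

x^3y^(-1)

((((((y / y^3)^2) · y) · y^2) · y^2) · y^(-2)) · x^3
= ((((((y^2) / ((y^3)^2)) · y) · y^2) · y^2) · y^(-2)) · x^3    [power of a quotient]
= (((((y^2 / y^6) · y) · y^2) · y^2) · y^(-2)) · x^3    [power of a power]
= ((((y^(-4) · y) · y^2) · y^2) · y^(-2)) · x^3    [quotient of powers]
= (((y^(-3) · y^2) · y^2) · y^(-2)) · x^3    [product of powers]
= ((y^(-1) · y^2) · y^(-2)) · x^3    [product of powers]
= (y · y^(-2)) · x^3    [product of powers]
= y^(-1) · x^3    [product of powers]
= x^3y^(-1)    [rearrange]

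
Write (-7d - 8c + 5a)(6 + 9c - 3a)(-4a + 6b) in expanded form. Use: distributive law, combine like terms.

(-7d - 8c + 5a)(6 + 9c - 3a)(-4a + 6b)
= (-42d - 63cd + 21ad - 48c - 72c² + 24ac + 30a + 45ac - 15a²)(-4a + 6b)    [distributive law]
= (-42d - 63cd + 21ad - 48c - 72c² + 69ac + 30a - 15a²)(-4a + 6b)    [combine like terms]
= 168ad - 252bd + 252acd - 378bcd - 84a²d + 126abd + 192ac - 288bc + 288ac² - 432bc² - 276a²c + 414abc - 120a² + 180ab + 60a³ - 90a²b    [distributive law]

168ad - 252bd + 252acd - 378bcd - 84a²d + 126abd + 192ac - 288bc + 288ac² - 432bc² - 276a²c + 414abc - 120a² + 180ab + 60a³ - 90a²b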